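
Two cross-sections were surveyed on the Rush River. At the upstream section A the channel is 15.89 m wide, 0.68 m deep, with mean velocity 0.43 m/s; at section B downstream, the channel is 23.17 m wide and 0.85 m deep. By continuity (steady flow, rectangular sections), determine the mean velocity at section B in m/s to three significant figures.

Q = A₁V₁ = (15.89×0.68) × 0.43 = 4.646 m³/s
A₂ = 23.17 × 0.85 = 19.69 m²
V₂ = Q/A₂ = 4.646/19.69 = 0.2359 m/s

0.236 m/s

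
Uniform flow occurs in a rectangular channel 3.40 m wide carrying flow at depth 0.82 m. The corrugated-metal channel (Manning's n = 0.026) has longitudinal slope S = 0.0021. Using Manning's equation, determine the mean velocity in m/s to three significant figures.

A = b·y = 3.40 × 0.82 = 2.788 m²
P = b + 2y = 3.40 + 2×0.82 = 5.040 m
R = A/P = 2.788/5.040 = 0.5532 m
Q = (1/n)·A·R^(2/3)·S^(1/2) = (1/0.026) × 2.788 × 0.5532^(2/3) × 0.0021^(1/2) = 3.311 m³/s
V = Q/A = 3.311/2.788 = 1.188 m/s

1.19 m/s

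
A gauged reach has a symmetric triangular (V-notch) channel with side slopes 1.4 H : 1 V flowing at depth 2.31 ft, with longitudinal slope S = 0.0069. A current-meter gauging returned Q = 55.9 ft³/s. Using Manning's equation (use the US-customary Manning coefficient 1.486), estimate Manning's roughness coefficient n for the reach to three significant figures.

0.0158

A = z·y² = 1.4×2.31² = 7.471 ft²
P = 2y√(1+z²) = 2×2.31×√(1+1.4²) = 7.949 ft
R = A/P = 7.471/7.949 = 0.9399 ft
n = (1.486/Q)·A·R^(2/3)·S^(1/2) = (1.486/55.9) × 7.471 × 0.9595 × 0.08307 = 0.01583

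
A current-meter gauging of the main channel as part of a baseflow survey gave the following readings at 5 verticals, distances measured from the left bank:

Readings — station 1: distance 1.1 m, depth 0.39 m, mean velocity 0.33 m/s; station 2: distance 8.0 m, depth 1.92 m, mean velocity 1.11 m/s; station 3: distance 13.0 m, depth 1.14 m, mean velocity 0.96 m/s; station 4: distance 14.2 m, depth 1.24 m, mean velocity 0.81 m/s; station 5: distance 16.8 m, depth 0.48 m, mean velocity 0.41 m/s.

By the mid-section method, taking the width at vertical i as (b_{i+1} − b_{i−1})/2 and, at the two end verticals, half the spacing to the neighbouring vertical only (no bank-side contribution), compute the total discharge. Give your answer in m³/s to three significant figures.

18.7 m³/s

w_1 = (8.0 − 1.1)/2 = 3.45 m; q_1 = 0.33 × 0.39 × 3.45 = 0.4440 m³/s
w_2 = (13.0 − 1.1)/2 = 5.95 m; q_2 = 1.11 × 1.92 × 5.95 = 12.68 m³/s
w_3 = (14.2 − 8.0)/2 = 3.1 m; q_3 = 0.96 × 1.14 × 3.1 = 3.393 m³/s
w_4 = (16.8 − 13.0)/2 = 1.9 m; q_4 = 0.81 × 1.24 × 1.9 = 1.908 m³/s
w_5 = (16.8 − 14.2)/2 = 1.3 m; q_5 = 0.41 × 0.48 × 1.3 = 0.2558 m³/s
Q = Σ qᵢ = 18.68 m³/s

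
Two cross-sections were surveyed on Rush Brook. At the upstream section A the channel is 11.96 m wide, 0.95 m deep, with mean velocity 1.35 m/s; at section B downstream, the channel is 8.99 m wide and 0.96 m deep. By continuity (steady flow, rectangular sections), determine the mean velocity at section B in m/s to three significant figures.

Q = A₁V₁ = (11.96×0.95) × 1.35 = 15.34 m³/s
A₂ = 8.99 × 0.96 = 8.630 m²
V₂ = Q/A₂ = 15.34/8.630 = 1.777 m/s

1.78 m/s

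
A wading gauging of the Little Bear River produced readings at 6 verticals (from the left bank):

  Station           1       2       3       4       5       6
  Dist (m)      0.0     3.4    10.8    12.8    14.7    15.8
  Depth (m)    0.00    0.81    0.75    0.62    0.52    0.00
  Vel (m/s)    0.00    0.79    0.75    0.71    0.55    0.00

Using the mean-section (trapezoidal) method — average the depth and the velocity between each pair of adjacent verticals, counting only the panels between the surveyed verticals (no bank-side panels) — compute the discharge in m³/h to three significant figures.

Panel 1-2: Δb = 3.4 m, d̄ = (0.00+0.81)/2 = 0.405, v̄ = (0.00+0.79)/2 = 0.395 → q = 3.4×0.405×0.395 = 0.5439 m³/s
Panel 2-3: Δb = 7.4 m, d̄ = (0.81+0.75)/2 = 0.78, v̄ = (0.79+0.75)/2 = 0.77 → q = 7.4×0.78×0.77 = 4.444 m³/s
Panel 3-4: Δb = 2 m, d̄ = (0.75+0.62)/2 = 0.685, v̄ = (0.75+0.71)/2 = 0.73 → q = 2×0.685×0.73 = 1.000 m³/s
Panel 4-5: Δb = 1.9 m, d̄ = (0.62+0.52)/2 = 0.57, v̄ = (0.71+0.55)/2 = 0.63 → q = 1.9×0.57×0.63 = 0.6823 m³/s
Panel 5-6: Δb = 1.1 m, d̄ = (0.52+0.00)/2 = 0.26, v̄ = (0.55+0.00)/2 = 0.275 → q = 1.1×0.26×0.275 = 0.07865 m³/s
Q = Σ q = 6.749 m³/s
= 6.749 × 3600 = 24300 m³/h

24300 m³/h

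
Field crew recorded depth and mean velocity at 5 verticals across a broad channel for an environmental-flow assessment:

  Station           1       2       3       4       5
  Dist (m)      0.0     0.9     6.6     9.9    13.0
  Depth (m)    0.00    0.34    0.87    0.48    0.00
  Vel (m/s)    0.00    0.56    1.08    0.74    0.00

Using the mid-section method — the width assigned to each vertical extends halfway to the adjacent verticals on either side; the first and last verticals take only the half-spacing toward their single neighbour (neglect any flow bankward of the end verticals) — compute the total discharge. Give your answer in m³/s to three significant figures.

5.99 m³/s

w_2 = (6.6 − 0.0)/2 = 3.3 m; q_2 = 0.56 × 0.34 × 3.3 = 0.6283 m³/s
w_3 = (9.9 − 0.9)/2 = 4.5 m; q_3 = 1.08 × 0.87 × 4.5 = 4.228 m³/s
w_4 = (13.0 − 6.6)/2 = 3.2 m; q_4 = 0.74 × 0.48 × 3.2 = 1.137 m³/s
Stations 1, 5 contribute zero (depth or velocity is 0).
Q = Σ qᵢ = 5.993 m³/s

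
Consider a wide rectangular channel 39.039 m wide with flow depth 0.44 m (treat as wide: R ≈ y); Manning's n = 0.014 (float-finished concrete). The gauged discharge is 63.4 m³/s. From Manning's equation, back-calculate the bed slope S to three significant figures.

0.00798

A = b·y = 39.039 × 0.44 = 17.18 m²
Wide channel: R ≈ y = 0.44 m
S = (Q·n / (1·A·R^(2/3)))² = (63.4×0.014 / (1×17.18×0.5785))² = 0.007979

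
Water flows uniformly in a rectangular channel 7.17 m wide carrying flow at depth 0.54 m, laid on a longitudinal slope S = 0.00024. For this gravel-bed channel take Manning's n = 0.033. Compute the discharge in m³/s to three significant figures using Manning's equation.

1.10 m³/s

A = b·y = 7.17 × 0.54 = 3.872 m²
P = b + 2y = 7.17 + 2×0.54 = 8.250 m
R = A/P = 3.872/8.250 = 0.4693 m
Q = (1/n)·A·R^(2/3)·S^(1/2) = (1/0.033) × 3.872 × 0.4693^(2/3) × 0.00024^(1/2) = 1.098 m³/s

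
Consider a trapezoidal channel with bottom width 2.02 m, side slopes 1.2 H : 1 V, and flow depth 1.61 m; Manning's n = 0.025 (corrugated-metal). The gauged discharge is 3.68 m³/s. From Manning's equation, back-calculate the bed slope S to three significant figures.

0.000240

A = (b + z·y)·y = (2.02 + 1.2×1.61)×1.61 = 6.363 m²
P = b + 2y√(1+z²) = 2.02 + 2×1.61×√(1+1.2²) = 7.050 m
R = A/P = 6.363/7.050 = 0.9025 m
S = (Q·n / (1·A·R^(2/3)))² = (3.68×0.025 / (1×6.363×0.9339))² = 0.0002397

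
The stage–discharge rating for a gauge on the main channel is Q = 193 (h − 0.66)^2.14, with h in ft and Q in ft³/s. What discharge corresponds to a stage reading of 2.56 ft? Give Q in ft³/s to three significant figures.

Q = 193 × (2.56 − 0.66)^2.14 = 193 × 1.9^2.14 = 762.2 ft³/s

762 ft³/s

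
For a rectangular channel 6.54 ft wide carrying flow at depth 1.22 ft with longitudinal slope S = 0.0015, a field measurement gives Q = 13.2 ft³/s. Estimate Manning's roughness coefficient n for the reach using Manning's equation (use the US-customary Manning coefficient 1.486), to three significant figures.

A = b·y = 6.54 × 1.22 = 7.979 ft²
P = b + 2y = 6.54 + 2×1.22 = 8.980 ft
R = A/P = 7.979/8.980 = 0.8885 ft
n = (1.486/Q)·A·R^(2/3)·S^(1/2) = (1.486/13.2) × 7.979 × 0.9242 × 0.03873 = 0.03215

0.0322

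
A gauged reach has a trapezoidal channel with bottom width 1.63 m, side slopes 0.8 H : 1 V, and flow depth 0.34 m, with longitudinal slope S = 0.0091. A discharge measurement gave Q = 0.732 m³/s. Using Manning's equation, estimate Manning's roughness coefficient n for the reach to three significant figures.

0.0342

A = (b + z·y)·y = (1.63 + 0.8×0.34)×0.34 = 0.6467 m²
P = b + 2y√(1+z²) = 1.63 + 2×0.34×√(1+0.8²) = 2.501 m
R = A/P = 0.6467/2.501 = 0.2586 m
n = (1/Q)·A·R^(2/3)·S^(1/2) = (1/0.732) × 0.6467 × 0.4059 × 0.09539 = 0.03421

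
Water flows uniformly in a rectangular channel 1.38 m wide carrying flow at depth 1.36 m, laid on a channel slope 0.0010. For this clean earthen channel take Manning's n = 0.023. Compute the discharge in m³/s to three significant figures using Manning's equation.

A = b·y = 1.38 × 1.36 = 1.877 m²
P = b + 2y = 1.38 + 2×1.36 = 4.100 m
R = A/P = 1.877/4.100 = 0.4578 m
Q = (1/n)·A·R^(2/3)·S^(1/2) = (1/0.023) × 1.877 × 0.4578^(2/3) × 0.0010^(1/2) = 1.533 m³/s

1.53 m³/s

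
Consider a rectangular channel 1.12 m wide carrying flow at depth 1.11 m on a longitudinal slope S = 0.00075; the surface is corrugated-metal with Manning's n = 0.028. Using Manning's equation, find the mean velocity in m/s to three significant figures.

0.506 m/s

A = b·y = 1.12 × 1.11 = 1.243 m²
P = b + 2y = 1.12 + 2×1.11 = 3.340 m
R = A/P = 1.243/3.340 = 0.3722 m
Q = (1/n)·A·R^(2/3)·S^(1/2) = (1/0.028) × 1.243 × 0.3722^(2/3) × 0.00075^(1/2) = 0.6292 m³/s
V = Q/A = 0.6292/1.243 = 0.5061 m/s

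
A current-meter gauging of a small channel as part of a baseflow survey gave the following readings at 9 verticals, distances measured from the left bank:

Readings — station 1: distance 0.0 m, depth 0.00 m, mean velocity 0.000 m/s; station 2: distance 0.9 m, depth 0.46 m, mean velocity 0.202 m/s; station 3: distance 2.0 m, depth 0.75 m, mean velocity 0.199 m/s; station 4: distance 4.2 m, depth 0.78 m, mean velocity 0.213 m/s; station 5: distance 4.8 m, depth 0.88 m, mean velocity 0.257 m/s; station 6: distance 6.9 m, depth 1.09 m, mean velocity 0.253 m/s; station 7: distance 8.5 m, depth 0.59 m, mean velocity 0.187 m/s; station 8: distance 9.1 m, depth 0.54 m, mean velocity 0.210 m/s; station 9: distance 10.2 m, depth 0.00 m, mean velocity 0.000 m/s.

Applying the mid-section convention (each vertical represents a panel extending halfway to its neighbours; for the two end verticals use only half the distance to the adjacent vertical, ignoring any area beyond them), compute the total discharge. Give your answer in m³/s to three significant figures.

1.61 m³/s

w_2 = (2.0 − 0.0)/2 = 1 m; q_2 = 0.202 × 0.46 × 1 = 0.09292 m³/s
w_3 = (4.2 − 0.9)/2 = 1.65 m; q_3 = 0.199 × 0.75 × 1.65 = 0.2463 m³/s
w_4 = (4.8 − 2.0)/2 = 1.4 m; q_4 = 0.213 × 0.78 × 1.4 = 0.2326 m³/s
w_5 = (6.9 − 4.2)/2 = 1.35 m; q_5 = 0.257 × 0.88 × 1.35 = 0.3053 m³/s
w_6 = (8.5 − 4.8)/2 = 1.85 m; q_6 = 0.253 × 1.09 × 1.85 = 0.5102 m³/s
w_7 = (9.1 − 6.9)/2 = 1.1 m; q_7 = 0.187 × 0.59 × 1.1 = 0.1214 m³/s
w_8 = (10.2 − 8.5)/2 = 0.85 m; q_8 = 0.210 × 0.54 × 0.85 = 0.09639 m³/s
Stations 1, 9 contribute zero (depth or velocity is 0).
Q = Σ qᵢ = 1.605 m³/s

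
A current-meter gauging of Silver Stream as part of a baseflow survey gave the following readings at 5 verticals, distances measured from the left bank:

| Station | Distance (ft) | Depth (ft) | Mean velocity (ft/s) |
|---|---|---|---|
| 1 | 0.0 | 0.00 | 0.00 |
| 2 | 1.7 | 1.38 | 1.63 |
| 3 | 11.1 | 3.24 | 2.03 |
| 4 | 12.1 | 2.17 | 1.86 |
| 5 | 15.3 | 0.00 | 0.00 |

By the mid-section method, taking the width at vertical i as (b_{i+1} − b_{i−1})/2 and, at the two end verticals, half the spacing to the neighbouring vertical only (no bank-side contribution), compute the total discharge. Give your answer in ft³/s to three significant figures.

55.2 ft³/s

w_2 = (11.1 − 0.0)/2 = 5.55 ft; q_2 = 1.63 × 1.38 × 5.55 = 12.48 ft³/s
w_3 = (12.1 − 1.7)/2 = 5.2 ft; q_3 = 2.03 × 3.24 × 5.2 = 34.20 ft³/s
w_4 = (15.3 − 11.1)/2 = 2.1 ft; q_4 = 1.86 × 2.17 × 2.1 = 8.476 ft³/s
Stations 1, 5 contribute zero (depth or velocity is 0).
Q = Σ qᵢ = 55.16 ft³/s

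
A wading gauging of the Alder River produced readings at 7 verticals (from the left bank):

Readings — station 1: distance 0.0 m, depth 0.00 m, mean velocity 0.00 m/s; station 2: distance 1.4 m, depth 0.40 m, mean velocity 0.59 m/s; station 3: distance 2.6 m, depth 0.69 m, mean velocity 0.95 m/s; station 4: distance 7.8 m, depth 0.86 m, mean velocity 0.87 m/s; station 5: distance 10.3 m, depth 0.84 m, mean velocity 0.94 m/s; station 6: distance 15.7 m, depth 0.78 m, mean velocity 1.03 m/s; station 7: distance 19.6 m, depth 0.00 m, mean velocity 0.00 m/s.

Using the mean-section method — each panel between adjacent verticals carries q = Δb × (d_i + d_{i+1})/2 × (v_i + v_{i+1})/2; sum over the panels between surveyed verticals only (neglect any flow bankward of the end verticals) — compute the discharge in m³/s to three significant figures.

11.3 m³/s

Panel 1-2: Δb = 1.4 m, d̄ = (0.00+0.40)/2 = 0.2, v̄ = (0.00+0.59)/2 = 0.295 → q = 1.4×0.2×0.295 = 0.08260 m³/s
Panel 2-3: Δb = 1.2 m, d̄ = (0.40+0.69)/2 = 0.545, v̄ = (0.59+0.95)/2 = 0.77 → q = 1.2×0.545×0.77 = 0.5036 m³/s
Panel 3-4: Δb = 5.2 m, d̄ = (0.69+0.86)/2 = 0.775, v̄ = (0.95+0.87)/2 = 0.91 → q = 5.2×0.775×0.91 = 3.667 m³/s
Panel 4-5: Δb = 2.5 m, d̄ = (0.86+0.84)/2 = 0.85, v̄ = (0.87+0.94)/2 = 0.905 → q = 2.5×0.85×0.905 = 1.923 m³/s
Panel 5-6: Δb = 5.4 m, d̄ = (0.84+0.78)/2 = 0.81, v̄ = (0.94+1.03)/2 = 0.985 → q = 5.4×0.81×0.985 = 4.308 m³/s
Panel 6-7: Δb = 3.9 m, d̄ = (0.78+0.00)/2 = 0.39, v̄ = (1.03+0.00)/2 = 0.515 → q = 3.9×0.39×0.515 = 0.7833 m³/s
Q = Σ q = 11.27 m³/s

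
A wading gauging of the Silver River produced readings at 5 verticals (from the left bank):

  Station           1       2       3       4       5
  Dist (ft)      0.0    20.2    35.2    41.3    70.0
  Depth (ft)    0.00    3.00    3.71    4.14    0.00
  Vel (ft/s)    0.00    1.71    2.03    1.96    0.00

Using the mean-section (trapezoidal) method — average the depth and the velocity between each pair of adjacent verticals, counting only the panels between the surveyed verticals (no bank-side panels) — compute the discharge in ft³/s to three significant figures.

Panel 1-2: Δb = 20.2 ft, d̄ = (0.00+3.00)/2 = 1.5, v̄ = (0.00+1.71)/2 = 0.855 → q = 20.2×1.5×0.855 = 25.91 ft³/s
Panel 2-3: Δb = 15 ft, d̄ = (3.00+3.71)/2 = 3.355, v̄ = (1.71+2.03)/2 = 1.87 → q = 15×3.355×1.87 = 94.11 ft³/s
Panel 3-4: Δb = 6.1 ft, d̄ = (3.71+4.14)/2 = 3.925, v̄ = (2.03+1.96)/2 = 1.995 → q = 6.1×3.925×1.995 = 47.77 ft³/s
Panel 4-5: Δb = 28.7 ft, d̄ = (4.14+0.00)/2 = 2.07, v̄ = (1.96+0.00)/2 = 0.98 → q = 28.7×2.07×0.98 = 58.22 ft³/s
Q = Σ q = 226.0 ft³/s

226 ft³/s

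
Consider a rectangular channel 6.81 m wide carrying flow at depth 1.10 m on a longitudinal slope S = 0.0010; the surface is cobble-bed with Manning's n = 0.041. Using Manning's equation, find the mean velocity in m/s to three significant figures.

A = b·y = 6.81 × 1.10 = 7.491 m²
P = b + 2y = 6.81 + 2×1.10 = 9.010 m
R = A/P = 7.491/9.010 = 0.8314 m
Q = (1/n)·A·R^(2/3)·S^(1/2) = (1/0.041) × 7.491 × 0.8314^(2/3) × 0.0010^(1/2) = 5.109 m³/s
V = Q/A = 5.109/7.491 = 0.6820 m/s

0.682 m/s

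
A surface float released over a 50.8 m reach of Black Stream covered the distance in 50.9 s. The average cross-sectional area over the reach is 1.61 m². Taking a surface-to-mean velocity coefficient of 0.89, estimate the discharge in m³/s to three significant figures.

1.43 m³/s

v_surface = L / t̄ = 50.8 / 50.9 = 0.9980 m/s
v_mean = 0.89 × 0.9980 = 0.8883 m/s
Q = A × v_mean = 1.61 × 0.8883 = 1.430 m³/s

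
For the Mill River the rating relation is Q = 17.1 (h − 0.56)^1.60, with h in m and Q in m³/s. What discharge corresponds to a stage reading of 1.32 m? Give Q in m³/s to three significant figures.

Q = 17.1 × (1.32 − 0.56)^1.60 = 17.1 × 0.76^1.60 = 11.02 m³/s

11.0 m³/s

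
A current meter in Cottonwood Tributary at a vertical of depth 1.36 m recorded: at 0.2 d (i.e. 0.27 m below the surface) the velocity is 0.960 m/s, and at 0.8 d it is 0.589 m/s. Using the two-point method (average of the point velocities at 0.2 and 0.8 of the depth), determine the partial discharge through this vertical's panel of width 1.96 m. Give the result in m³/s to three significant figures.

2.06 m³/s

v̄ = (0.960 + 0.589) / 2 = 0.7745 m/s
q = v̄ × d × w = 0.7745 × 1.36 × 1.96 = 2.065 m³/s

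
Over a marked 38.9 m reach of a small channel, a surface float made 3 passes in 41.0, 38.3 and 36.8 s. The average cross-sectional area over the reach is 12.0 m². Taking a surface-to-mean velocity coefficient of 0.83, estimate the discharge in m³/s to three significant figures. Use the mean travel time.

10.0 m³/s

t̄ = (41.0 + 38.3 + 36.8) / 3 = 38.7 s
v_surface = L / t̄ = 38.9 / 38.7 = 1.005 m/s
v_mean = 0.83 × 1.005 = 0.8343 m/s
Q = A × v_mean = 12.0 × 0.8343 = 10.01 m³/s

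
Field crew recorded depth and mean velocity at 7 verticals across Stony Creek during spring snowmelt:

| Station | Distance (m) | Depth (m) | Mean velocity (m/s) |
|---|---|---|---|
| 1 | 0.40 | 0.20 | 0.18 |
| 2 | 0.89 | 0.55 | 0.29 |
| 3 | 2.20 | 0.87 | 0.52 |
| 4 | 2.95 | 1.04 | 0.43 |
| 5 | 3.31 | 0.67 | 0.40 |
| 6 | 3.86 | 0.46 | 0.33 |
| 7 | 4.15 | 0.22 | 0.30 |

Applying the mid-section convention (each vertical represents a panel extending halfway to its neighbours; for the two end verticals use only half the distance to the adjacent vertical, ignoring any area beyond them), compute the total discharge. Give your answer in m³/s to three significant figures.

w_1 = (0.89 − 0.40)/2 = 0.245 m; q_1 = 0.18 × 0.20 × 0.245 = 0.008820 m³/s
w_2 = (2.20 − 0.40)/2 = 0.9 m; q_2 = 0.29 × 0.55 × 0.9 = 0.1436 m³/s
w_3 = (2.95 − 0.89)/2 = 1.03 m; q_3 = 0.52 × 0.87 × 1.03 = 0.4660 m³/s
w_4 = (3.31 − 2.20)/2 = 0.555 m; q_4 = 0.43 × 1.04 × 0.555 = 0.2482 m³/s
w_5 = (3.86 − 2.95)/2 = 0.455 m; q_5 = 0.40 × 0.67 × 0.455 = 0.1219 m³/s
w_6 = (4.15 − 3.31)/2 = 0.42 m; q_6 = 0.33 × 0.46 × 0.42 = 0.06376 m³/s
w_7 = (4.15 − 3.86)/2 = 0.145 m; q_7 = 0.30 × 0.22 × 0.145 = 0.009570 m³/s
Q = Σ qᵢ = 1.062 m³/s

1.06 m³/s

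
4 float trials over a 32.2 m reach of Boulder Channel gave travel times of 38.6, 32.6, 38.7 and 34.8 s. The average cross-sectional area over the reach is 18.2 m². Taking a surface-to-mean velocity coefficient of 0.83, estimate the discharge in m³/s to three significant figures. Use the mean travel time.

t̄ = (38.6 + 32.6 + 38.7 + 34.8) / 4 = 36.175 s
v_surface = L / t̄ = 32.2 / 36.175 = 0.8901 m/s
v_mean = 0.83 × 0.8901 = 0.7388 m/s
Q = A × v_mean = 18.2 × 0.7388 = 13.45 m³/s

13.4 m³/s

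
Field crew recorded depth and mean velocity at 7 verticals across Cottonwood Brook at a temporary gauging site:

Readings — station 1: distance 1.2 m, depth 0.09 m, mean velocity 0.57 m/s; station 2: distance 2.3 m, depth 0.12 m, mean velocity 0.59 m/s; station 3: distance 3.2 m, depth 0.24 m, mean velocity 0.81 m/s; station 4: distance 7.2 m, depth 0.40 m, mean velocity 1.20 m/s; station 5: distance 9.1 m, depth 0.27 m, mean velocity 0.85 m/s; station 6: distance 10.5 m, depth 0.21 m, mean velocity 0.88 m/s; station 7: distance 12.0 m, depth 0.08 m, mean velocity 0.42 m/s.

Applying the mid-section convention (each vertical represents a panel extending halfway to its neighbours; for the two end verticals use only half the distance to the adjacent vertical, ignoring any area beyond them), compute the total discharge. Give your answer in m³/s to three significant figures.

w_1 = (2.3 − 1.2)/2 = 0.55 m; q_1 = 0.57 × 0.09 × 0.55 = 0.02822 m³/s
w_2 = (3.2 − 1.2)/2 = 1 m; q_2 = 0.59 × 0.12 × 1 = 0.07080 m³/s
w_3 = (7.2 − 2.3)/2 = 2.45 m; q_3 = 0.81 × 0.24 × 2.45 = 0.4763 m³/s
w_4 = (9.1 − 3.2)/2 = 2.95 m; q_4 = 1.20 × 0.40 × 2.95 = 1.416 m³/s
w_5 = (10.5 − 7.2)/2 = 1.65 m; q_5 = 0.85 × 0.27 × 1.65 = 0.3787 m³/s
w_6 = (12.0 − 9.1)/2 = 1.45 m; q_6 = 0.88 × 0.21 × 1.45 = 0.2680 m³/s
w_7 = (12.0 − 10.5)/2 = 0.75 m; q_7 = 0.42 × 0.08 × 0.75 = 0.02520 m³/s
Q = Σ qᵢ = 2.663 m³/s

2.66 m³/s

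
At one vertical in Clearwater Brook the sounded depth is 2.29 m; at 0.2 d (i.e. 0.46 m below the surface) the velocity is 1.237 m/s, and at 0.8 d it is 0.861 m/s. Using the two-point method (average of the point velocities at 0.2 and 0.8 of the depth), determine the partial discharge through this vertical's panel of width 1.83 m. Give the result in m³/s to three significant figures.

v̄ = (1.237 + 0.861) / 2 = 1.049 m/s
q = v̄ × d × w = 1.049 × 2.29 × 1.83 = 4.396 m³/s

4.40 m³/s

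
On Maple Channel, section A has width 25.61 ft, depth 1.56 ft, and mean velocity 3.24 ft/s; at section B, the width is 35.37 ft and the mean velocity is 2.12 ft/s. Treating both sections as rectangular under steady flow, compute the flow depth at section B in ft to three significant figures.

1.73 ft

Q = A₁V₁ = (25.61×1.56) × 3.24 = 129.4 ft³/s
d₂ = Q/(b₂ V₂) = 129.4/(35.37×2.12) = 1.726 ft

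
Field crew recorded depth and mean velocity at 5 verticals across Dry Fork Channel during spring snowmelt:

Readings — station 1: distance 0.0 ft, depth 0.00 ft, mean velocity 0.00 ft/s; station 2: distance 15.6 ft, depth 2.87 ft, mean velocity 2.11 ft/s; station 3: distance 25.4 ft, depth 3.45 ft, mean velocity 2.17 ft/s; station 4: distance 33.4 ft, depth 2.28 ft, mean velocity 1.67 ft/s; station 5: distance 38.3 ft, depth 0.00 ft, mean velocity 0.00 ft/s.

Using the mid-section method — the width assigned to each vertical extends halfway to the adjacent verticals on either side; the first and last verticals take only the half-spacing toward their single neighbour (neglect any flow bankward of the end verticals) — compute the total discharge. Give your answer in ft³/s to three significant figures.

w_2 = (25.4 − 0.0)/2 = 12.7 ft; q_2 = 2.11 × 2.87 × 12.7 = 76.91 ft³/s
w_3 = (33.4 − 15.6)/2 = 8.9 ft; q_3 = 2.17 × 3.45 × 8.9 = 66.63 ft³/s
w_4 = (38.3 − 25.4)/2 = 6.45 ft; q_4 = 1.67 × 2.28 × 6.45 = 24.56 ft³/s
Stations 1, 5 contribute zero (depth or velocity is 0).
Q = Σ qᵢ = 168.1 ft³/s

168 ft³/s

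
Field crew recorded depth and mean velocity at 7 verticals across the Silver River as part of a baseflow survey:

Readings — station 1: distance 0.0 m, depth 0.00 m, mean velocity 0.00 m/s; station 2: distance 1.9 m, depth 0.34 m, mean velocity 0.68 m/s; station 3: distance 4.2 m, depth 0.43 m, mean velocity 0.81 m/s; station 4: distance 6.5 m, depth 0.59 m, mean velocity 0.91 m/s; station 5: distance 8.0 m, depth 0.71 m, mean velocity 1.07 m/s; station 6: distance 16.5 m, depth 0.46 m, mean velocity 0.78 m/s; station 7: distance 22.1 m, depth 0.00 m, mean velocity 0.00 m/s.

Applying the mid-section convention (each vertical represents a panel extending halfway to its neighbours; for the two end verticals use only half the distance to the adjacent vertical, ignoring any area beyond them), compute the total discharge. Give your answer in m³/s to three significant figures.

w_2 = (4.2 − 0.0)/2 = 2.1 m; q_2 = 0.68 × 0.34 × 2.1 = 0.4855 m³/s
w_3 = (6.5 − 1.9)/2 = 2.3 m; q_3 = 0.81 × 0.43 × 2.3 = 0.8011 m³/s
w_4 = (8.0 − 4.2)/2 = 1.9 m; q_4 = 0.91 × 0.59 × 1.9 = 1.020 m³/s
w_5 = (16.5 − 6.5)/2 = 5 m; q_5 = 1.07 × 0.71 × 5 = 3.799 m³/s
w_6 = (22.1 − 8.0)/2 = 7.05 m; q_6 = 0.78 × 0.46 × 7.05 = 2.530 m³/s
Stations 1, 7 contribute zero (depth or velocity is 0).
Q = Σ qᵢ = 8.635 m³/s

8.63 m³/s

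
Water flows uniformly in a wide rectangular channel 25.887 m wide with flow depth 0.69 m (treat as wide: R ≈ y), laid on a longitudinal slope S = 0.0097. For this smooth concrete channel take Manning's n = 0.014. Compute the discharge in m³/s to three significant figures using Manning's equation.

98.1 m³/s

A = b·y = 25.887 × 0.69 = 17.86 m²
Wide channel: R ≈ y = 0.69 m
Q = (1/n)·A·R^(2/3)·S^(1/2) = (1/0.014) × 17.86 × 0.6900^(2/3) × 0.0097^(1/2) = 98.12 m³/s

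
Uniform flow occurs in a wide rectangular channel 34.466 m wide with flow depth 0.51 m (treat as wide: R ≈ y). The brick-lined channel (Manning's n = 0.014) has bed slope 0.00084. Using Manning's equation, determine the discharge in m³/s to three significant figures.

23.2 m³/s

A = b·y = 34.466 × 0.51 = 17.58 m²
Wide channel: R ≈ y = 0.51 m
Q = (1/n)·A·R^(2/3)·S^(1/2) = (1/0.014) × 17.58 × 0.5100^(2/3) × 0.00084^(1/2) = 23.23 m³/s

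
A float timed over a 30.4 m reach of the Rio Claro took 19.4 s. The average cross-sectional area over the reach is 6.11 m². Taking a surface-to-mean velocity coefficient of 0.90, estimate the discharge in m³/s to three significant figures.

v_surface = L / t̄ = 30.4 / 19.4 = 1.567 m/s
v_mean = 0.90 × 1.567 = 1.410 m/s
Q = A × v_mean = 6.11 × 1.410 = 8.617 m³/s

8.62 m³/s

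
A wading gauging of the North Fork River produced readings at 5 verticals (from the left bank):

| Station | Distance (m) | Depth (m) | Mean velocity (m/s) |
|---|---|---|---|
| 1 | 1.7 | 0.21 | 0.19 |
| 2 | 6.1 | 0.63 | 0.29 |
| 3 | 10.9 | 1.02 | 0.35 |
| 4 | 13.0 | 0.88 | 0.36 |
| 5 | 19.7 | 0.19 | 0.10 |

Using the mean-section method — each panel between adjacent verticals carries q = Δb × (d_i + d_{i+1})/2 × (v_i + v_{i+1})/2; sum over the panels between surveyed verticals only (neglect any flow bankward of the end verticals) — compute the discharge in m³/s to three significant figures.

3.24 m³/s

Panel 1-2: Δb = 4.4 m, d̄ = (0.21+0.63)/2 = 0.42, v̄ = (0.19+0.29)/2 = 0.24 → q = 4.4×0.42×0.24 = 0.4435 m³/s
Panel 2-3: Δb = 4.8 m, d̄ = (0.63+1.02)/2 = 0.825, v̄ = (0.29+0.35)/2 = 0.32 → q = 4.8×0.825×0.32 = 1.267 m³/s
Panel 3-4: Δb = 2.1 m, d̄ = (1.02+0.88)/2 = 0.95, v̄ = (0.35+0.36)/2 = 0.355 → q = 2.1×0.95×0.355 = 0.7082 m³/s
Panel 4-5: Δb = 6.7 m, d̄ = (0.88+0.19)/2 = 0.535, v̄ = (0.36+0.10)/2 = 0.23 → q = 6.7×0.535×0.23 = 0.8244 m³/s
Q = Σ q = 3.243 m³/s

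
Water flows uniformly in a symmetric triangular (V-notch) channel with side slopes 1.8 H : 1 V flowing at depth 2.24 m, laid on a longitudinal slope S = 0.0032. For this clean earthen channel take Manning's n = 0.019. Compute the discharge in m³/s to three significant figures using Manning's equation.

26.5 m³/s

A = z·y² = 1.8×2.24² = 9.032 m²
P = 2y√(1+z²) = 2×2.24×√(1+1.8²) = 9.225 m
R = A/P = 9.032/9.225 = 0.9791 m
Q = (1/n)·A·R^(2/3)·S^(1/2) = (1/0.019) × 9.032 × 0.9791^(2/3) × 0.0032^(1/2) = 26.51 m³/s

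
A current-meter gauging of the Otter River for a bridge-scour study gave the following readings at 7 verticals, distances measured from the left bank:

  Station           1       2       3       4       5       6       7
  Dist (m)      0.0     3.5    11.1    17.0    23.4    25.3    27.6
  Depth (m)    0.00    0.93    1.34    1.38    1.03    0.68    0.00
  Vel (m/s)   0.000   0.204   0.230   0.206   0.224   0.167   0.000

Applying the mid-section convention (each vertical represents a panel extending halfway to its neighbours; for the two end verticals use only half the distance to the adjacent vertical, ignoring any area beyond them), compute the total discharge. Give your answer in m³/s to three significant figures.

6.08 m³/s

w_2 = (11.1 − 0.0)/2 = 5.55 m; q_2 = 0.204 × 0.93 × 5.55 = 1.053 m³/s
w_3 = (17.0 − 3.5)/2 = 6.75 m; q_3 = 0.230 × 1.34 × 6.75 = 2.080 m³/s
w_4 = (23.4 − 11.1)/2 = 6.15 m; q_4 = 0.206 × 1.38 × 6.15 = 1.748 m³/s
w_5 = (25.3 − 17.0)/2 = 4.15 m; q_5 = 0.224 × 1.03 × 4.15 = 0.9575 m³/s
w_6 = (27.6 − 23.4)/2 = 2.1 m; q_6 = 0.167 × 0.68 × 2.1 = 0.2385 m³/s
Stations 1, 7 contribute zero (depth or velocity is 0).
Q = Σ qᵢ = 6.078 m³/s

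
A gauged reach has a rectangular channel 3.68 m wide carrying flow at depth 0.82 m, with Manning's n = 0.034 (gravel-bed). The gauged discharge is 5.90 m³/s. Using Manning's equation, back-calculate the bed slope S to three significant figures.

A = b·y = 3.68 × 0.82 = 3.018 m²
P = b + 2y = 3.68 + 2×0.82 = 5.320 m
R = A/P = 3.018/5.320 = 0.5672 m
S = (Q·n / (1·A·R^(2/3)))² = (5.90×0.034 / (1×3.018×0.6852))² = 0.009412

0.00941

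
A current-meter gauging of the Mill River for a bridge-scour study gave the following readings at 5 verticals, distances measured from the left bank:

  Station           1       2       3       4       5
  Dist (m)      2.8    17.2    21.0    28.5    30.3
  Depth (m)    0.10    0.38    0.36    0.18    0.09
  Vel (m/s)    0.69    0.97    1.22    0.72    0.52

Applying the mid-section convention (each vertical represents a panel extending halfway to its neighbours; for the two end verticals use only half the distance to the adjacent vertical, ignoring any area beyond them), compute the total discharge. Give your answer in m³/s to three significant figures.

w_1 = (17.2 − 2.8)/2 = 7.2 m; q_1 = 0.69 × 0.10 × 7.2 = 0.4968 m³/s
w_2 = (21.0 − 2.8)/2 = 9.1 m; q_2 = 0.97 × 0.38 × 9.1 = 3.354 m³/s
w_3 = (28.5 − 17.2)/2 = 5.65 m; q_3 = 1.22 × 0.36 × 5.65 = 2.481 m³/s
w_4 = (30.3 − 21.0)/2 = 4.65 m; q_4 = 0.72 × 0.18 × 4.65 = 0.6026 m³/s
w_5 = (30.3 − 28.5)/2 = 0.9 m; q_5 = 0.52 × 0.09 × 0.9 = 0.04212 m³/s
Q = Σ qᵢ = 6.977 m³/s

6.98 m³/s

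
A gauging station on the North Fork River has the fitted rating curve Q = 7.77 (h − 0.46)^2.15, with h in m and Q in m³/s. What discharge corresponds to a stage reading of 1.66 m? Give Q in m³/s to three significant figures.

11.5 m³/s

Q = 7.77 × (1.66 − 0.46)^2.15 = 7.77 × 1.2^2.15 = 11.50 m³/s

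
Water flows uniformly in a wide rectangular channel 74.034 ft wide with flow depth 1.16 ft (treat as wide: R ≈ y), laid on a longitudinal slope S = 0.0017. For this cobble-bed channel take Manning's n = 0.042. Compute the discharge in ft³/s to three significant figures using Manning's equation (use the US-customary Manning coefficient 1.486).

138 ft³/s

A = b·y = 74.034 × 1.16 = 85.88 ft²
Wide channel: R ≈ y = 1.16 ft
Q = (1.486/n)·A·R^(2/3)·S^(1/2) = (1.486/0.042) × 85.88 × 1.160^(2/3) × 0.0017^(1/2) = 138.3 ft³/s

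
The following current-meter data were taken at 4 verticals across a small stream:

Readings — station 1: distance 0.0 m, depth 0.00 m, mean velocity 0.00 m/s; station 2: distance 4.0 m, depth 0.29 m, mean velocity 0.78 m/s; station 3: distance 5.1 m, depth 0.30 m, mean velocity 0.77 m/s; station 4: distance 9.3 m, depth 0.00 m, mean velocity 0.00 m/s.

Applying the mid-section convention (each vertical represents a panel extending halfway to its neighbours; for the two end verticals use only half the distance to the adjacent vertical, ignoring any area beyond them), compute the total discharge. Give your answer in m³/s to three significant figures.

w_2 = (5.1 − 0.0)/2 = 2.55 m; q_2 = 0.78 × 0.29 × 2.55 = 0.5768 m³/s
w_3 = (9.3 − 4.0)/2 = 2.65 m; q_3 = 0.77 × 0.30 × 2.65 = 0.6122 m³/s
Stations 1, 4 contribute zero (depth or velocity is 0).
Q = Σ qᵢ = 1.189 m³/s

1.19 m³/s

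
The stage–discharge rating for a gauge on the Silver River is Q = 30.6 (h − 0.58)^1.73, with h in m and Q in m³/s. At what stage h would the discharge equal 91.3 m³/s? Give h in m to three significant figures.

2.46 m

h − h₀ = (Q/C)^(1/b) = (91.3/30.6)^(1/1.73) = 1.881 m
h = 0.58 + 1.881 = 2.461 m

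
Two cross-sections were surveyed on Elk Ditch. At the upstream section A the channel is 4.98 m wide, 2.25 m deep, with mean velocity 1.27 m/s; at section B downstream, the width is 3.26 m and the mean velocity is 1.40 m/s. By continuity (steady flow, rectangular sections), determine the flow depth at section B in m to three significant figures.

3.12 m

Q = A₁V₁ = (4.98×2.25) × 1.27 = 14.23 m³/s
d₂ = Q/(b₂ V₂) = 14.23/(3.26×1.40) = 3.118 m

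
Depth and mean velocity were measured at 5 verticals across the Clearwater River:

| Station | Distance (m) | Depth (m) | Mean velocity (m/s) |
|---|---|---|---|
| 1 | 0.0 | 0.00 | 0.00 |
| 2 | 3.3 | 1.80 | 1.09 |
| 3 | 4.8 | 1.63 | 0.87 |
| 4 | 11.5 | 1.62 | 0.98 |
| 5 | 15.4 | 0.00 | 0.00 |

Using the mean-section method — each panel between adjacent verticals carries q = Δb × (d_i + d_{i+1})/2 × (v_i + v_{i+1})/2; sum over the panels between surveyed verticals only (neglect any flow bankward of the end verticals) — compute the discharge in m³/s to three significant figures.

15.8 m³/s

Panel 1-2: Δb = 3.3 m, d̄ = (0.00+1.80)/2 = 0.9, v̄ = (0.00+1.09)/2 = 0.545 → q = 3.3×0.9×0.545 = 1.619 m³/s
Panel 2-3: Δb = 1.5 m, d̄ = (1.80+1.63)/2 = 1.715, v̄ = (1.09+0.87)/2 = 0.98 → q = 1.5×1.715×0.98 = 2.521 m³/s
Panel 3-4: Δb = 6.7 m, d̄ = (1.63+1.62)/2 = 1.625, v̄ = (0.87+0.98)/2 = 0.925 → q = 6.7×1.625×0.925 = 10.07 m³/s
Panel 4-5: Δb = 3.9 m, d̄ = (1.62+0.00)/2 = 0.81, v̄ = (0.98+0.00)/2 = 0.49 → q = 3.9×0.81×0.49 = 1.548 m³/s
Q = Σ q = 15.76 m³/s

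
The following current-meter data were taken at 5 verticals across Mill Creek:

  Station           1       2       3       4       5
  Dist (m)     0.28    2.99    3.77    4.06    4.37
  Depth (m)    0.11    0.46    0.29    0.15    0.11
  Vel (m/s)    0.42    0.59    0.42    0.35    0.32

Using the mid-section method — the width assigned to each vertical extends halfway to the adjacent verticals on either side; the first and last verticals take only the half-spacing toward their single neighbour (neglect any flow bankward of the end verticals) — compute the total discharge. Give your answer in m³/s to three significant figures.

0.623 m³/s

w_1 = (2.99 − 0.28)/2 = 1.355 m; q_1 = 0.42 × 0.11 × 1.355 = 0.06260 m³/s
w_2 = (3.77 − 0.28)/2 = 1.745 m; q_2 = 0.59 × 0.46 × 1.745 = 0.4736 m³/s
w_3 = (4.06 − 2.99)/2 = 0.535 m; q_3 = 0.42 × 0.29 × 0.535 = 0.06516 m³/s
w_4 = (4.37 − 3.77)/2 = 0.3 m; q_4 = 0.35 × 0.15 × 0.3 = 0.01575 m³/s
w_5 = (4.37 − 4.06)/2 = 0.155 m; q_5 = 0.32 × 0.11 × 0.155 = 0.005456 m³/s
Q = Σ qᵢ = 0.6226 m³/s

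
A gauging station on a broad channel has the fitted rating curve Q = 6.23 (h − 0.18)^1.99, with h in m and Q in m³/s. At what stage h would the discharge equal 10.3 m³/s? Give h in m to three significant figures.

1.47 m

h − h₀ = (Q/C)^(1/b) = (10.3/6.23)^(1/1.99) = 1.287 m
h = 0.18 + 1.287 = 1.467 m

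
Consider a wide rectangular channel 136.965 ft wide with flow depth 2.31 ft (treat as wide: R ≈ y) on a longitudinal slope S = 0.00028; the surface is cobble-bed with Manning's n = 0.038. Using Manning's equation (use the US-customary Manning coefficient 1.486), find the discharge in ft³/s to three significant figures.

A = b·y = 136.965 × 2.31 = 316.4 ft²
Wide channel: R ≈ y = 2.31 ft
Q = (1.486/n)·A·R^(2/3)·S^(1/2) = (1.486/0.038) × 316.4 × 2.310^(2/3) × 0.00028^(1/2) = 361.8 ft³/s

362 ft³/s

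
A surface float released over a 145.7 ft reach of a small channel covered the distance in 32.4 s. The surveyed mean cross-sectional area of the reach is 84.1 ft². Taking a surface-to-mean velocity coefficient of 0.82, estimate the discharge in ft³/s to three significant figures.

v_surface = L / t̄ = 145.7 / 32.4 = 4.497 ft/s
v_mean = 0.82 × 4.497 = 3.687 ft/s
Q = A × v_mean = 84.1 × 3.687 = 310.1 ft³/s

310 ft³/s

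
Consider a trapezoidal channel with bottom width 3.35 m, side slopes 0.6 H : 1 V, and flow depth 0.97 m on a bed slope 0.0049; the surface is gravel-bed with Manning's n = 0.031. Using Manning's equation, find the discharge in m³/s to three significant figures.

6.66 m³/s

A = (b + z·y)·y = (3.35 + 0.6×0.97)×0.97 = 3.814 m²
P = b + 2y√(1+z²) = 3.35 + 2×0.97×√(1+0.6²) = 5.612 m
R = A/P = 3.814/5.612 = 0.6796 m
Q = (1/n)·A·R^(2/3)·S^(1/2) = (1/0.031) × 3.814 × 0.6796^(2/3) × 0.0049^(1/2) = 6.657 m³/s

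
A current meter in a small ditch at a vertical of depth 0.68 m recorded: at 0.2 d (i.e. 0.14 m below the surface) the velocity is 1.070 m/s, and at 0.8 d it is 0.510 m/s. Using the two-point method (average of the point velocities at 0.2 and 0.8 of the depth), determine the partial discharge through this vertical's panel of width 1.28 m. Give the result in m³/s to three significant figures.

v̄ = (1.070 + 0.510) / 2 = 0.7900 m/s
q = v̄ × d × w = 0.7900 × 0.68 × 1.28 = 0.6876 m³/s

0.688 m³/s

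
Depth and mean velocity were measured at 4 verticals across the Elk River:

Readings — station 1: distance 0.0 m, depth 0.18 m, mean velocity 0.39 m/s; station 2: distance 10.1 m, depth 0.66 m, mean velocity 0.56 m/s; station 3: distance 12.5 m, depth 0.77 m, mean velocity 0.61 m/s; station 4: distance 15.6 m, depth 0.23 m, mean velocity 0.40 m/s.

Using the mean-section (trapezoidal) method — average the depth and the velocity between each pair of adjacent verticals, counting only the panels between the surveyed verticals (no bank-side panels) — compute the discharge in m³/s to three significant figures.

Panel 1-2: Δb = 10.1 m, d̄ = (0.18+0.66)/2 = 0.42, v̄ = (0.39+0.56)/2 = 0.475 → q = 10.1×0.42×0.475 = 2.015 m³/s
Panel 2-3: Δb = 2.4 m, d̄ = (0.66+0.77)/2 = 0.715, v̄ = (0.56+0.61)/2 = 0.585 → q = 2.4×0.715×0.585 = 1.004 m³/s
Panel 3-4: Δb = 3.1 m, d̄ = (0.77+0.23)/2 = 0.5, v̄ = (0.61+0.40)/2 = 0.505 → q = 3.1×0.5×0.505 = 0.7828 m³/s
Q = Σ q = 3.802 m³/s

3.80 m³/s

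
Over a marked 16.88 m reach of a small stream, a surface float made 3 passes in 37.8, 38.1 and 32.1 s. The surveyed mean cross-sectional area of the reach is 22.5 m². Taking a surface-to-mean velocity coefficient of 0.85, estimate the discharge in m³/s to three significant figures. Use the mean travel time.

8.97 m³/s

t̄ = (37.8 + 38.1 + 32.1) / 3 = 36 s
v_surface = L / t̄ = 16.88 / 36 = 0.4689 m/s
v_mean = 0.85 × 0.4689 = 0.3986 m/s
Q = A × v_mean = 22.5 × 0.3986 = 8.968 m³/s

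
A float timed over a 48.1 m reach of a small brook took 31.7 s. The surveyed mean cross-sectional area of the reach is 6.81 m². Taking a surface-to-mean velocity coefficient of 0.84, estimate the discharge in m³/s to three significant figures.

8.68 m³/s

v_surface = L / t̄ = 48.1 / 31.7 = 1.517 m/s
v_mean = 0.84 × 1.517 = 1.275 m/s
Q = A × v_mean = 6.81 × 1.275 = 8.680 m³/s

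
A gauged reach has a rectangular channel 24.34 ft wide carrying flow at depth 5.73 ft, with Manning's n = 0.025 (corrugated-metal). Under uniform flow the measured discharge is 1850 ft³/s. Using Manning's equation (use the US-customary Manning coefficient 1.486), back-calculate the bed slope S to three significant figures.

0.00812

A = b·y = 24.34 × 5.73 = 139.5 ft²
P = b + 2y = 24.34 + 2×5.73 = 35.80 ft
R = A/P = 139.5/35.80 = 3.896 ft
S = (Q·n / (1.486·A·R^(2/3)))² = (1850×0.025 / (1.486×139.5×2.476))² = 0.008124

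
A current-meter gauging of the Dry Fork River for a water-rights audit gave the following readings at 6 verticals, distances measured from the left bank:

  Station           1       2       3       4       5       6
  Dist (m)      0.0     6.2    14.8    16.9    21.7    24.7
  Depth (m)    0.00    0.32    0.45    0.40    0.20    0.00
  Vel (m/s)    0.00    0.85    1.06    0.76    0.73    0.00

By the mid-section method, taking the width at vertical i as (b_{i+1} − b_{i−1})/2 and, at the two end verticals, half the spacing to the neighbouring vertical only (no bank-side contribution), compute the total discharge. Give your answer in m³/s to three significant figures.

w_2 = (14.8 − 0.0)/2 = 7.4 m; q_2 = 0.85 × 0.32 × 7.4 = 2.013 m³/s
w_3 = (16.9 − 6.2)/2 = 5.35 m; q_3 = 1.06 × 0.45 × 5.35 = 2.552 m³/s
w_4 = (21.7 − 14.8)/2 = 3.45 m; q_4 = 0.76 × 0.40 × 3.45 = 1.049 m³/s
w_5 = (24.7 − 16.9)/2 = 3.9 m; q_5 = 0.73 × 0.20 × 3.9 = 0.5694 m³/s
Stations 1, 6 contribute zero (depth or velocity is 0).
Q = Σ qᵢ = 6.183 m³/s

6.18 m³/s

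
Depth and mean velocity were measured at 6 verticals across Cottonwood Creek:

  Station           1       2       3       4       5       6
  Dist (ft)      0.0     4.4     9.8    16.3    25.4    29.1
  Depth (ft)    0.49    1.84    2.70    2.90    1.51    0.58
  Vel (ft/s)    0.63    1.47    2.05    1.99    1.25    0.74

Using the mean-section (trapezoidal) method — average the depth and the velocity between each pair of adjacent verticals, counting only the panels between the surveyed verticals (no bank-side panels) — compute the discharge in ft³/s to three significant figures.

100 ft³/s

Panel 1-2: Δb = 4.4 ft, d̄ = (0.49+1.84)/2 = 1.165, v̄ = (0.63+1.47)/2 = 1.05 → q = 4.4×1.165×1.05 = 5.382 ft³/s
Panel 2-3: Δb = 5.4 ft, d̄ = (1.84+2.70)/2 = 2.27, v̄ = (1.47+2.05)/2 = 1.76 → q = 5.4×2.27×1.76 = 21.57 ft³/s
Panel 3-4: Δb = 6.5 ft, d̄ = (2.70+2.90)/2 = 2.8, v̄ = (2.05+1.99)/2 = 2.02 → q = 6.5×2.8×2.02 = 36.76 ft³/s
Panel 4-5: Δb = 9.1 ft, d̄ = (2.90+1.51)/2 = 2.205, v̄ = (1.99+1.25)/2 = 1.62 → q = 9.1×2.205×1.62 = 32.51 ft³/s
Panel 5-6: Δb = 3.7 ft, d̄ = (1.51+0.58)/2 = 1.045, v̄ = (1.25+0.74)/2 = 0.995 → q = 3.7×1.045×0.995 = 3.847 ft³/s
Q = Σ q = 100.1 ft³/s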